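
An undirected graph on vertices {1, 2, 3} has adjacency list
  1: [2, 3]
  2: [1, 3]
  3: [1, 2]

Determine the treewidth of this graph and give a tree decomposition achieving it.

Treewidth 2.
One optimal decomposition is:
Bags: B1 = {1, 2, 3}
Tree: (single bag)

A single bag containing all 3 vertices is trivially a valid decomposition of width 2. Conversely, {1, 2, 3} is a clique of size 3, and the vertices of any clique must share a bag in every tree decomposition; so some bag has ≥ 3 vertices and tw(G) ≥ 2. The upper and lower bounds meet at 2, so that is the treewidth.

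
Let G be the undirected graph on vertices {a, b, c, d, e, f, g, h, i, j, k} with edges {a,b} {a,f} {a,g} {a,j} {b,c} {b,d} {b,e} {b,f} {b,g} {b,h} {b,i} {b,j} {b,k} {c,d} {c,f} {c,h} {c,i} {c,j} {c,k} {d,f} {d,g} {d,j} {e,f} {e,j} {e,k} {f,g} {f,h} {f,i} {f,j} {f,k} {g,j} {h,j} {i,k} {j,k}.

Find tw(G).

A width-4 tree decomposition is:
Bags: B1 = {b, c, f, h, j}  B2 = {b, c, d, f, j}  B3 = {b, d, f, g, j}  B4 = {b, c, f, j, k}  B5 = {b, c, f, i, k}  B6 = {a, b, f, g, j}  B7 = {b, e, f, j, k}
Tree: B1–B2, B2–B3, B2–B4, B4–B5, B3–B6, B4–B7
Every bag has size at most 5, so the width is 5 − 1 = 4 and tw(G) ≤ 4. On the other hand G contains the 5-clique {b, d, f, g, j}. A clique must lie in a single bag of any decomposition, so no decomposition can have width below 4. Combining the bounds, tw(G) = 4.

4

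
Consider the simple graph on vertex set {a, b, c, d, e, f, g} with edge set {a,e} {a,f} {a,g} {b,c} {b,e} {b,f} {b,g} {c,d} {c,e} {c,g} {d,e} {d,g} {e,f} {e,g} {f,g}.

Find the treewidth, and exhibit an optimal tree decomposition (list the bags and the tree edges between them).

Each bag holds 4 vertices, so the decomposition has width 3, which upper-bounds the treewidth. Conversely, {c, d, e, g} is a clique of size 4, and the vertices of any clique must share a bag in every tree decomposition; so some bag has ≥ 4 vertices and tw(G) ≥ 3. Combining the bounds, tw(G) = 3.

Treewidth 3.
One optimal decomposition is:
Bags: B1 = {b, c, e, g}  B2 = {b, e, f, g}  B3 = {c, d, e, g}  B4 = {a, e, f, g}
Tree: B1–B2, B1–B3, B2–B4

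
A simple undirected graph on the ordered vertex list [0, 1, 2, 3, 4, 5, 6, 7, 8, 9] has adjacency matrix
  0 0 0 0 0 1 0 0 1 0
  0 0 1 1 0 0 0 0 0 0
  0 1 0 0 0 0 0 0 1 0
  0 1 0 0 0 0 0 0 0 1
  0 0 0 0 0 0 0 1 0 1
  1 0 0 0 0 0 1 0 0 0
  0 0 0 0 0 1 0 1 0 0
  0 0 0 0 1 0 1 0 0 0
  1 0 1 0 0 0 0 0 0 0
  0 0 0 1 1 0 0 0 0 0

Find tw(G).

2

A width-2 tree decomposition is:
Bags: B1 = {0, 5, 6}  B2 = {0, 6, 7}  B3 = {0, 4, 7}  B4 = {0, 4, 9}  B5 = {0, 3, 9}  B6 = {0, 1, 3}  B7 = {0, 1, 2}  B8 = {0, 2, 8}
Tree: B1–B2, B2–B3, B3–B4, B4–B5, B5–B6, B6–B7, B7–B8
Every bag has size at most 3, so the width is 3 − 1 = 2 and tw(G) ≤ 2. For the lower bound, G contains the cycle 0–5–6–7–4–9–3–1–2–8–0, so G is not a forest; only forests have treewidth ≤ 1, hence tw(G) ≥ 2. The upper and lower bounds meet at 2, so that is the treewidth.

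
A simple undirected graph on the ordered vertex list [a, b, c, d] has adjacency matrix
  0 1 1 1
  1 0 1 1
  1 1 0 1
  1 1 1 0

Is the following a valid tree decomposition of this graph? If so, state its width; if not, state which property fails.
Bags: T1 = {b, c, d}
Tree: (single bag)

No — vertex a appears in no bag.

A tree decomposition must satisfy three properties: every vertex lies in some bag; for every edge, both endpoints lie together in some bag; and for every vertex, the bags containing it form a connected subtree. Here vertex a appears in no bag, so the decomposition is invalid.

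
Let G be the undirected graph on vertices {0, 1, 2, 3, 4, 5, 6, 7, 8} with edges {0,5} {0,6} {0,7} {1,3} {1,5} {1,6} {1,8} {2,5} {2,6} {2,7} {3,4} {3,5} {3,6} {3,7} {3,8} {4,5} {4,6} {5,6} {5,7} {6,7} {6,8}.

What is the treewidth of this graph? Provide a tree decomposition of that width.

Treewidth 3.
Bags: B1 = {3, 5, 6, 7}  B2 = {1, 3, 5, 6}  B3 = {1, 3, 6, 8}  B4 = {2, 5, 6, 7}  B5 = {3, 4, 5, 6}  B6 = {0, 5, 6, 7}
Tree: B1–B2, B2–B3, B1–B4, B1–B5, B1–B6

Each bag holds 4 vertices, so the decomposition has width 3, which upper-bounds the treewidth. On the other hand G contains the 4-clique {1, 3, 6, 8}. A clique must lie in a single bag of any decomposition, so no decomposition can have width below 3. The upper and lower bounds meet at 3, so that is the treewidth.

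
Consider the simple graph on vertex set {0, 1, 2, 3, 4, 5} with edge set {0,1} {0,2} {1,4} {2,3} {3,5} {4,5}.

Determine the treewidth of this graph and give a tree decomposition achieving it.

Each bag holds 3 vertices, so the decomposition has width 2, which upper-bounds the treewidth. Since 3–5–4–1–0–2–3 is a cycle in G, G is not acyclic. Forests are exactly the graphs of treewidth ≤ 1, so tw(G) ≥ 2. Hence tw(G) = 2 exactly.

Treewidth 2.
Bags: B1 = {3, 4, 5}  B2 = {1, 3, 4}  B3 = {0, 1, 3}  B4 = {0, 2, 3}
Tree: B1–B2, B2–B3, B3–B4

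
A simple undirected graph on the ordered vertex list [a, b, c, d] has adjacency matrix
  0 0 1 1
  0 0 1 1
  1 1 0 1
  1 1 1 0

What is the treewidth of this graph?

2

A width-2 tree decomposition is:
Bags: B1 = {b, c, d}  B2 = {a, c, d}
Tree: B1–B2
The largest bag has 3 vertices, giving width 2; this decomposition certifies tw(G) ≤ 2. For the lower bound, the 3 vertices {a, c, d} are pairwise adjacent, and any tree decomposition puts a clique entirely inside one bag — forcing width ≥ 2. The upper and lower bounds meet at 2, so that is the treewidth.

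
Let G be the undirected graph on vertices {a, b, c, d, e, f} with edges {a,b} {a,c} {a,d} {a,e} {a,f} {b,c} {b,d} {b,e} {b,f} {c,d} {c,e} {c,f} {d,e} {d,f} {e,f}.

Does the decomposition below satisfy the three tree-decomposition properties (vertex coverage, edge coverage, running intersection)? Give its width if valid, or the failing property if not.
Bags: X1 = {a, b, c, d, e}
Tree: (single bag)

No — vertex f appears in no bag.

A tree decomposition must satisfy three properties: every vertex lies in some bag; for every edge, both endpoints lie together in some bag; and for every vertex, the bags containing it form a connected subtree. Here vertex f appears in no bag, so the decomposition is invalid.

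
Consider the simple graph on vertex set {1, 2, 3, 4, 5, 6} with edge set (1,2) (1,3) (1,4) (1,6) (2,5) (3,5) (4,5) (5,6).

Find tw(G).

2

A width-2 tree decomposition is:
Bags: B1 = {1, 3, 5}  B2 = {1, 4, 5}  B3 = {1, 2, 5}  B4 = {1, 5, 6}
Tree: B1–B2, B2–B3, B3–B4
Each bag holds 3 vertices, so the decomposition has width 2, which upper-bounds the treewidth. Since 1–3–5–4–1 is a cycle in G, G is not acyclic. Forests are exactly the graphs of treewidth ≤ 1, so tw(G) ≥ 2. The upper and lower bounds meet at 2, so that is the treewidth.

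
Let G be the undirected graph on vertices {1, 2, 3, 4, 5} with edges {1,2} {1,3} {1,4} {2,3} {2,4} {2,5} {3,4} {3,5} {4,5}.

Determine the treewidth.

A width-3 tree decomposition is:
Bags: B1 = {1, 2, 3, 4}  B2 = {2, 3, 4, 5}
Tree: B1–B2
The largest bag has 4 vertices, giving width 3; this decomposition certifies tw(G) ≤ 3. On the other hand G contains the 4-clique {1, 2, 3, 4}. A clique must lie in a single bag of any decomposition, so no decomposition can have width below 3. Hence tw(G) = 3 exactly.

3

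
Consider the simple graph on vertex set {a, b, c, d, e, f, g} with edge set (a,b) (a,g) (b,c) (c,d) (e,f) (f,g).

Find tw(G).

1

A width-1 tree decomposition is:
Bags: B1 = {c, d}  B2 = {b, c}  B3 = {a, b}  B4 = {a, g}  B5 = {f, g}  B6 = {e, f}
Tree: B1–B2, B2–B3, B3–B4, B4–B5, B5–B6
Each bag holds 2 vertices, so the decomposition has width 1, which upper-bounds the treewidth. Any graph with an edge has treewidth ≥ 1, and G has the edge d–c. Therefore the treewidth is 1.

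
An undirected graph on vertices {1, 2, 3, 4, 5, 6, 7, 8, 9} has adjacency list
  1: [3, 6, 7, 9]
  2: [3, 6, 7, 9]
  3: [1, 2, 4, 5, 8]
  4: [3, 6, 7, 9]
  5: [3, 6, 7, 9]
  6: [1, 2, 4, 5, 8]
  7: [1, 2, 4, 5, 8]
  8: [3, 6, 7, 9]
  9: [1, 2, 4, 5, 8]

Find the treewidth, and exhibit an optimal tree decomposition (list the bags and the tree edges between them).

Treewidth 4.
One optimal decomposition is:
Bags: B1 = {2, 3, 6, 7, 9}  B2 = {3, 6, 7, 8, 9}  B3 = {3, 5, 6, 7, 9}  B4 = {1, 3, 6, 7, 9}  B5 = {3, 4, 6, 7, 9}
Tree: B1–B2, B2–B3, B3–B4, B4–B5

The largest bag has 5 vertices, giving width 4; this decomposition certifies tw(G) ≤ 4. For the lower bound: the 5 vertex sets {2,3}, {7,8}, {5,6}, {9}, {1} are disjoint, each induces a connected subgraph, and every pair is joined by at least one edge of G. Contracting each set to a single vertex therefore yields K_{5} as a minor, and since treewidth is minor-monotone, tw(G) ≥ tw(K_{5}) = 4. Therefore the treewidth is 4.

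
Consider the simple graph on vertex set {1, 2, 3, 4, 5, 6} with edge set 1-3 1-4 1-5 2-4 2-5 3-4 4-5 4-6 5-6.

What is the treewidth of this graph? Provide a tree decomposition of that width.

Every bag has size at most 3, so the width is 3 − 1 = 2 and tw(G) ≤ 2. On the other hand G contains the 3-clique {1, 3, 4}. A clique must lie in a single bag of any decomposition, so no decomposition can have width below 2. The upper and lower bounds meet at 2, so that is the treewidth.

Treewidth 2.
One optimal decomposition is:
Bags: B1 = {2, 4, 5}  B2 = {4, 5, 6}  B3 = {1, 4, 5}  B4 = {1, 3, 4}
Tree: B1–B2, B2–B3, B3–B4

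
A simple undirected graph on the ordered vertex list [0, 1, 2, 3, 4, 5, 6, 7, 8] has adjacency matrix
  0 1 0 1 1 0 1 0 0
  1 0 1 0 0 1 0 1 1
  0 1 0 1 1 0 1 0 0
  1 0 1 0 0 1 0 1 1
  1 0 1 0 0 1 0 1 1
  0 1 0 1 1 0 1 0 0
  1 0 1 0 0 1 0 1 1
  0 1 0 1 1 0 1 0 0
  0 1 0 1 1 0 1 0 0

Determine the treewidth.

4

A width-4 tree decomposition is:
Bags: B1 = {0, 1, 3, 4, 6}  B2 = {1, 3, 4, 6, 7}  B3 = {1, 3, 4, 5, 6}  B4 = {1, 3, 4, 6, 8}  B5 = {1, 2, 3, 4, 6}
Tree: B1–B2, B2–B3, B3–B4, B4–B5
The largest bag has 5 vertices, giving width 4; this decomposition certifies tw(G) ≤ 4. For the lower bound: the 5 vertex sets {0,1}, {3,7}, {5,6}, {4}, {8} are disjoint, each induces a connected subgraph, and every pair is joined by at least one edge of G. Contracting each set to a single vertex therefore yields K_{5} as a minor, and since treewidth is minor-monotone, tw(G) ≥ tw(K_{5}) = 4. Therefore the treewidth is 4.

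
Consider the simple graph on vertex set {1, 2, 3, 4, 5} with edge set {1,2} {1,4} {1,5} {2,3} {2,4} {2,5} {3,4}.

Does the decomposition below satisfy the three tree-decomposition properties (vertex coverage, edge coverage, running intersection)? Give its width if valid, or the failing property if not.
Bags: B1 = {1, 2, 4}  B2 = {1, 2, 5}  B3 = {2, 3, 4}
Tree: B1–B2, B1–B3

Yes; width 2.

Vertex coverage: the bags together contain {1, 2, 3, 4, 5}, the full vertex set. Edge coverage: each edge of G has both endpoints in at least one bag. Running intersection: for every vertex, the bags containing it form a connected subtree. All three properties hold, so this is a valid tree decomposition of width max|bag| − 1 = 2, and hence tw(G) ≤ 2.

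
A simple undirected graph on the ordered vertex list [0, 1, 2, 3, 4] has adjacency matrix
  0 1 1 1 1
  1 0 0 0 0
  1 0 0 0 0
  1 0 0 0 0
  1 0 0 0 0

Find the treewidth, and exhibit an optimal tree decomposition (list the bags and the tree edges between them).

Every bag has size at most 2, so the width is 2 − 1 = 1 and tw(G) ≤ 1. Any graph with an edge has treewidth ≥ 1, and G has the edge 3–0. Hence tw(G) = 1 exactly.

Treewidth 1.
Bags: B1 = {0, 3}  B2 = {0, 2}  B3 = {0, 4}  B4 = {0, 1}
Tree: B1–B2, B1–B3, B1–B4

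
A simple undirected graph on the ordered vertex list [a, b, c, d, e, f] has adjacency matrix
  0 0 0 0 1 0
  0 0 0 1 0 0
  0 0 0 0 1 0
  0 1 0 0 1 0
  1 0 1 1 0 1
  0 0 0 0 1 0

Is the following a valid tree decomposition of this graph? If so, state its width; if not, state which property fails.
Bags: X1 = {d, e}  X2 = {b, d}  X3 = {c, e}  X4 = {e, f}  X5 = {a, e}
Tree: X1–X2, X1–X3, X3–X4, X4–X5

Yes; width 1.

Vertex coverage: the bags together contain {a, b, c, d, e, f}, the full vertex set. Edge coverage: each edge of G has both endpoints in at least one bag. Running intersection: for every vertex, the bags containing it form a connected subtree. All three properties hold, so this is a valid tree decomposition of width max|bag| − 1 = 1, and hence tw(G) ≤ 1.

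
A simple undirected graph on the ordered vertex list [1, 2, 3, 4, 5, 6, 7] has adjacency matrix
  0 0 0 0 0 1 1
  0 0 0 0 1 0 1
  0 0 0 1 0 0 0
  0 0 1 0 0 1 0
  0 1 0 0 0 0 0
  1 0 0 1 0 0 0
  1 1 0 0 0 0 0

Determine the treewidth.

1

A width-1 tree decomposition is:
Bags: B1 = {2, 5}  B2 = {2, 7}  B3 = {1, 7}  B4 = {1, 6}  B5 = {4, 6}  B6 = {3, 4}
Tree: B1–B2, B2–B3, B3–B4, B4–B5, B5–B6
Each bag holds 2 vertices, so the decomposition has width 1, which upper-bounds the treewidth. Since G has at least one edge (e.g. 5–2), it is not an edgeless graph, so tw(G) ≥ 1. Hence tw(G) = 1 exactly.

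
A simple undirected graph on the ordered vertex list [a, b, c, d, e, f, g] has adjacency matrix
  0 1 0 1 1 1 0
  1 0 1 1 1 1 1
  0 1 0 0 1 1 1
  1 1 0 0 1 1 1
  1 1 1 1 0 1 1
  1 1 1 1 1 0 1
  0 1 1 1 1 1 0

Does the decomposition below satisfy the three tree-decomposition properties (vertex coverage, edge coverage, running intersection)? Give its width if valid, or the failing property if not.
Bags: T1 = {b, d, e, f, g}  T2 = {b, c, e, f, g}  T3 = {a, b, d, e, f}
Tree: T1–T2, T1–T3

Yes; width 4.

Every vertex of G appears in some bag (union = {a, b, c, d, e, f, g}); every edge is covered by a bag; and for each vertex v the set of bags containing v is connected in the bag tree. The decomposition is therefore valid. The largest bag has 5 vertices, so the width is 4.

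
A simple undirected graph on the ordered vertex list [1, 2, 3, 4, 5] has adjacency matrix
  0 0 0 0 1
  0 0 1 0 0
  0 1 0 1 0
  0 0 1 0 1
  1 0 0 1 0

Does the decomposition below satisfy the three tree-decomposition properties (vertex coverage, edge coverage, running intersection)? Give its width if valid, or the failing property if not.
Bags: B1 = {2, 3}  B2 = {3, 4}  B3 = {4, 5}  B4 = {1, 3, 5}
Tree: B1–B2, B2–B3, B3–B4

A tree decomposition must satisfy three properties: every vertex lies in some bag; for every edge, both endpoints lie together in some bag; and for every vertex, the bags containing it form a connected subtree. Here bags containing vertex 3 are not connected in the tree, so the decomposition is invalid.

No — bags containing vertex 3 are not connected in the tree.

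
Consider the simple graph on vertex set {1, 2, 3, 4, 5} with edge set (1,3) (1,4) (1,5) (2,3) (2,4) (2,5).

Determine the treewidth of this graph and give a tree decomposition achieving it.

Treewidth 2.
Bags: B1 = {1, 2, 4}  B2 = {1, 2, 3}  B3 = {1, 2, 5}
Tree: B1–B2, B2–B3

Every bag has size at most 3, so the width is 3 − 1 = 2 and tw(G) ≤ 2. Since 2–4–1–3–2 is a cycle in G, G is not acyclic. Forests are exactly the graphs of treewidth ≤ 1, so tw(G) ≥ 2. Therefore the treewidth is 2.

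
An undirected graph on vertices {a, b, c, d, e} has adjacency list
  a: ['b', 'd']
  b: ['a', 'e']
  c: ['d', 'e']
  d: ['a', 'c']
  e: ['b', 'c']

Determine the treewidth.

2

A width-2 tree decomposition is:
Bags: B1 = {a, c, d}  B2 = {a, b, c}  B3 = {b, c, e}
Tree: B1–B2, B2–B3
Every bag has size at most 3, so the width is 3 − 1 = 2 and tw(G) ≤ 2. The edges c–d–a–b–e–c form a cycle, so G is not a tree and its treewidth is at least 2. Hence tw(G) = 2 exactly.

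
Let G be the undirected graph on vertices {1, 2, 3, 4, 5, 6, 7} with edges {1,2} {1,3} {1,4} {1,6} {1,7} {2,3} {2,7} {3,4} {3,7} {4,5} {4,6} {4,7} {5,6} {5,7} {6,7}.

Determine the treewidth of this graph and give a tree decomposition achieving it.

Treewidth 3.
One optimal decomposition is:
Bags: B1 = {1, 4, 6, 7}  B2 = {1, 3, 4, 7}  B3 = {4, 5, 6, 7}  B4 = {1, 2, 3, 7}
Tree: B1–B2, B1–B3, B2–B4

The largest bag has 4 vertices, giving width 3; this decomposition certifies tw(G) ≤ 3. For the lower bound, the 4 vertices {1, 2, 3, 7} are pairwise adjacent, and any tree decomposition puts a clique entirely inside one bag — forcing width ≥ 3. Hence tw(G) = 3 exactly.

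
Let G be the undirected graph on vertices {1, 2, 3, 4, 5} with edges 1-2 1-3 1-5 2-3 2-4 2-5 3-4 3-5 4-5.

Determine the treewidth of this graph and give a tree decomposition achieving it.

Treewidth 3.
One optimal decomposition is:
Bags: B1 = {1, 2, 3, 5}  B2 = {2, 3, 4, 5}
Tree: B1–B2

Every bag has size at most 4, so the width is 4 − 1 = 3 and tw(G) ≤ 3. On the other hand G contains the 4-clique {1, 2, 3, 5}. A clique must lie in a single bag of any decomposition, so no decomposition can have width below 3. Therefore the treewidth is 3.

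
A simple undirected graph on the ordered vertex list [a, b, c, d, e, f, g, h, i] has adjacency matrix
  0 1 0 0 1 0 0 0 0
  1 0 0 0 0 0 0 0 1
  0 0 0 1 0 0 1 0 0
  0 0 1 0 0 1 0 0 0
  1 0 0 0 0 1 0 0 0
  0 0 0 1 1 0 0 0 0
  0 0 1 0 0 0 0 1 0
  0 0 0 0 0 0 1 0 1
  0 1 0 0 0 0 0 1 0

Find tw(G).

A width-2 tree decomposition is:
Bags: B1 = {a, b, e}  B2 = {b, e, f}  B3 = {b, d, f}  B4 = {b, c, d}  B5 = {b, c, g}  B6 = {b, g, h}  B7 = {b, h, i}
Tree: B1–B2, B2–B3, B3–B4, B4–B5, B5–B6, B6–B7
Each bag holds 3 vertices, so the decomposition has width 2, which upper-bounds the treewidth. Since b–a–e–f–d–c–g–h–i–b is a cycle in G, G is not acyclic. Forests are exactly the graphs of treewidth ≤ 1, so tw(G) ≥ 2. Hence tw(G) = 2 exactly.

2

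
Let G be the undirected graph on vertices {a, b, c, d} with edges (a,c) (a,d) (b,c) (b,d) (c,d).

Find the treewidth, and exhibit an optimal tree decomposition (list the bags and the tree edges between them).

Treewidth 2.
One optimal decomposition is:
Bags: B1 = {b, c, d}  B2 = {a, c, d}
Tree: B1–B2

Every bag has size at most 3, so the width is 3 − 1 = 2 and tw(G) ≤ 2. Conversely, {a, c, d} is a clique of size 3, and the vertices of any clique must share a bag in every tree decomposition; so some bag has ≥ 3 vertices and tw(G) ≥ 2. Hence tw(G) = 2 exactly.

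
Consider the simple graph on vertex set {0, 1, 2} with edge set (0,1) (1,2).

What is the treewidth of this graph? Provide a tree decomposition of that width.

Treewidth 1.
One such decomposition:
Bags: B1 = {0, 1}  B2 = {1, 2}
Tree: B1–B2

The largest bag has 2 vertices, giving width 1; this decomposition certifies tw(G) ≤ 1. Since G has at least one edge (e.g. 1–0), it is not an edgeless graph, so tw(G) ≥ 1. Therefore the treewidth is 1.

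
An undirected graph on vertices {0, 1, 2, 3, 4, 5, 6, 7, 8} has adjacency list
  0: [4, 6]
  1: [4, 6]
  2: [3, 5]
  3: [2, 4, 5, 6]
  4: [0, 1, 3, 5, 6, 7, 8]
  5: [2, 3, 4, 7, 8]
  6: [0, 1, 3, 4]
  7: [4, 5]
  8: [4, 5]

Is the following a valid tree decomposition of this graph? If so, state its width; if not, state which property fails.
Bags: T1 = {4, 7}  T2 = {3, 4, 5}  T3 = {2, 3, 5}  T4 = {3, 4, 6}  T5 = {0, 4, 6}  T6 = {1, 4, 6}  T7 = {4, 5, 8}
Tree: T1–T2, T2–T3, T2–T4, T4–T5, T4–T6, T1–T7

No — edge (5,7) lies in no bag.

A tree decomposition must satisfy three properties: every vertex lies in some bag; for every edge, both endpoints lie together in some bag; and for every vertex, the bags containing it form a connected subtree. Here edge (5,7) lies in no bag, so the decomposition is invalid.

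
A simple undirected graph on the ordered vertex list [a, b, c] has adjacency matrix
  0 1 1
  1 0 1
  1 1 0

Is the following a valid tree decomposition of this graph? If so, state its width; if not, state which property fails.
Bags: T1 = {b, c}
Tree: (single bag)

No — vertex a appears in no bag.

A tree decomposition must satisfy three properties: every vertex lies in some bag; for every edge, both endpoints lie together in some bag; and for every vertex, the bags containing it form a connected subtree. Here vertex a appears in no bag, so the decomposition is invalid.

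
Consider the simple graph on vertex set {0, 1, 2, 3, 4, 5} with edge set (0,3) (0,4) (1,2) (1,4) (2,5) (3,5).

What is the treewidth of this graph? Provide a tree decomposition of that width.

Treewidth 2.
One such decomposition:
Bags: B1 = {0, 3, 4}  B2 = {3, 4, 5}  B3 = {2, 4, 5}  B4 = {1, 2, 4}
Tree: B1–B2, B2–B3, B3–B4

Every bag has size at most 3, so the width is 3 − 1 = 2 and tw(G) ≤ 2. Since 4–0–3–5–2–1–4 is a cycle in G, G is not acyclic. Forests are exactly the graphs of treewidth ≤ 1, so tw(G) ≥ 2. Hence tw(G) = 2 exactly.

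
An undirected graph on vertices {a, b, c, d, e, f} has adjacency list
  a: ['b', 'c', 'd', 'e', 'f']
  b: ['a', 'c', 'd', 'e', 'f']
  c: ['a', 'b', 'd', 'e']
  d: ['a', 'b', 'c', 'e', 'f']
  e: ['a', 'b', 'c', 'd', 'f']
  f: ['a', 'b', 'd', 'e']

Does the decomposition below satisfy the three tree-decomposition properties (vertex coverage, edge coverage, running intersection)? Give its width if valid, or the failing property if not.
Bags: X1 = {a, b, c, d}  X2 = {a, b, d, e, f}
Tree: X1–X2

No — edge (e,c) lies in no bag.

A tree decomposition must satisfy three properties: every vertex lies in some bag; for every edge, both endpoints lie together in some bag; and for every vertex, the bags containing it form a connected subtree. Here edge (e,c) lies in no bag, so the decomposition is invalid.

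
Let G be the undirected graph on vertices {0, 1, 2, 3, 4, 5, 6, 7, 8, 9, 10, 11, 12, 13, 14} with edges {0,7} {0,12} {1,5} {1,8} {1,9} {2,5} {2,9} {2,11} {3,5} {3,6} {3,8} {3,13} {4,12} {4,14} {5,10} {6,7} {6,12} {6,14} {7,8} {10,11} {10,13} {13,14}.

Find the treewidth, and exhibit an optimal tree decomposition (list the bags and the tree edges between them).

Every bag has size at most 4, so the width is 4 − 1 = 3 and tw(G) ≤ 3. For the lower bound: the 4 vertex sets {2,9,11}, {1}, {5}, {3,8,10,13} are disjoint, each induces a connected subgraph, and every pair is joined by at least one edge of G. Contracting each set to a single vertex therefore yields K_{4} as a minor, and since treewidth is minor-monotone, tw(G) ≥ tw(K_{4}) = 3. Therefore the treewidth is 3.

Treewidth 3.
One optimal decomposition is:
Bags: B1 = {1, 2, 9, 11}  B2 = {1, 2, 5, 11}  B3 = {1, 5, 10, 11}  B4 = {1, 5, 8, 10}  B5 = {3, 5, 8, 10}  B6 = {3, 8, 10, 13}  B7 = {3, 7, 8, 13}  B8 = {3, 6, 7, 13}  B9 = {6, 7, 13, 14}  B10 = {0, 6, 7, 14}  B11 = {0, 6, 12, 14}  B12 = {0, 4, 12, 14}
Tree: B1–B2, B2–B3, B3–B4, B4–B5, B5–B6, B6–B7, B7–B8, B8–B9, B9–B10, B10–B11, B11–B12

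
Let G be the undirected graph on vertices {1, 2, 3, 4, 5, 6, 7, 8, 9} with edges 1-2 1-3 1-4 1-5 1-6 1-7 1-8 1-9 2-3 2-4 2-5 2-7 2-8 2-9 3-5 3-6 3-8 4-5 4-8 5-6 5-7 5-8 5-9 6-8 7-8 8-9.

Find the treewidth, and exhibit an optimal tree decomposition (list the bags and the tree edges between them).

The largest bag has 5 vertices, giving width 4; this decomposition certifies tw(G) ≤ 4. Conversely, {1, 2, 5, 8, 9} is a clique of size 5, and the vertices of any clique must share a bag in every tree decomposition; so some bag has ≥ 5 vertices and tw(G) ≥ 4. The upper and lower bounds meet at 4, so that is the treewidth.

Treewidth 4.
One optimal decomposition is:
Bags: B1 = {1, 2, 3, 5, 8}  B2 = {1, 2, 5, 7, 8}  B3 = {1, 2, 5, 8, 9}  B4 = {1, 2, 4, 5, 8}  B5 = {1, 3, 5, 6, 8}
Tree: B1–B2, B1–B3, B3–B4, B1–B5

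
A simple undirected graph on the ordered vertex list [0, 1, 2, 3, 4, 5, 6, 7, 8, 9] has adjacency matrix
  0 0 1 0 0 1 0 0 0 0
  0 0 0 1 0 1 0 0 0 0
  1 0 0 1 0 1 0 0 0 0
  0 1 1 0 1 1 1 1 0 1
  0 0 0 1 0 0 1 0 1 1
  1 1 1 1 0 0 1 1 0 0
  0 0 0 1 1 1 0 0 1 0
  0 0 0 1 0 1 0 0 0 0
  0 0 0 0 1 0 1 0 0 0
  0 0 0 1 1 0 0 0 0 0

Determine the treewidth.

2

A width-2 tree decomposition is:
Bags: B1 = {3, 5, 7}  B2 = {3, 5, 6}  B3 = {2, 3, 5}  B4 = {1, 3, 5}  B5 = {3, 4, 6}  B6 = {0, 2, 5}  B7 = {4, 6, 8}  B8 = {3, 4, 9}
Tree: B1–B2, B2–B3, B3–B4, B2–B5, B3–B6, B5–B7, B5–B8
Every bag has size at most 3, so the width is 3 − 1 = 2 and tw(G) ≤ 2. Conversely, {0, 2, 5} is a clique of size 3, and the vertices of any clique must share a bag in every tree decomposition; so some bag has ≥ 3 vertices and tw(G) ≥ 2. The upper and lower bounds meet at 2, so that is the treewidth.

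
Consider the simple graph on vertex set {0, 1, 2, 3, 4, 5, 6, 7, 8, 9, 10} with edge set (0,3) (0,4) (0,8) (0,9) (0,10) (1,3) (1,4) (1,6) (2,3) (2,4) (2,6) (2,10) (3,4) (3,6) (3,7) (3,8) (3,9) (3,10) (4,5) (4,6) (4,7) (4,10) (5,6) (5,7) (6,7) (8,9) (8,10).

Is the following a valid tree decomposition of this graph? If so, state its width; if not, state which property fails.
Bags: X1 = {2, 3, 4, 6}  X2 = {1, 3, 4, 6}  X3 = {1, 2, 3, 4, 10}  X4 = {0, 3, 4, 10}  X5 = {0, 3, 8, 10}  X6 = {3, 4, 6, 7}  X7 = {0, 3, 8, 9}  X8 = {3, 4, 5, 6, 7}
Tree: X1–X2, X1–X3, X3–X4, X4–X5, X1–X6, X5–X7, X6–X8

No — bags containing vertex 1 are not connected in the tree.

A tree decomposition must satisfy three properties: every vertex lies in some bag; for every edge, both endpoints lie together in some bag; and for every vertex, the bags containing it form a connected subtree. Here bags containing vertex 1 are not connected in the tree, so the decomposition is invalid.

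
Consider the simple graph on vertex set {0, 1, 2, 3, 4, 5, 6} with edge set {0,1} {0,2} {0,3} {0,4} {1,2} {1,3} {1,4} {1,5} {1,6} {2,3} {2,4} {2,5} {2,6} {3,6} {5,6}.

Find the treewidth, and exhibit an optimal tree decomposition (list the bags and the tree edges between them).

Each bag holds 4 vertices, so the decomposition has width 3, which upper-bounds the treewidth. On the other hand G contains the 4-clique {0, 1, 2, 3}. A clique must lie in a single bag of any decomposition, so no decomposition can have width below 3. Combining the bounds, tw(G) = 3.

Treewidth 3.
One such decomposition:
Bags: B1 = {0, 1, 2, 3}  B2 = {1, 2, 3, 6}  B3 = {0, 1, 2, 4}  B4 = {1, 2, 5, 6}
Tree: B1–B2, B1–B3, B2–B4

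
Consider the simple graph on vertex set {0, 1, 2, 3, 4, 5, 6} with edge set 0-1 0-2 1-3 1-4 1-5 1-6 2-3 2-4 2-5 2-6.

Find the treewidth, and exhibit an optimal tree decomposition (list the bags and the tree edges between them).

Every bag has size at most 3, so the width is 3 − 1 = 2 and tw(G) ≤ 2. The edges 2–4–1–6–2 form a cycle, so G is not a tree and its treewidth is at least 2. The upper and lower bounds meet at 2, so that is the treewidth.

Treewidth 2.
One optimal decomposition is:
Bags: B1 = {1, 2, 4}  B2 = {1, 2, 6}  B3 = {1, 2, 5}  B4 = {0, 1, 2}  B5 = {1, 2, 3}
Tree: B1–B2, B2–B3, B3–B4, B4–B5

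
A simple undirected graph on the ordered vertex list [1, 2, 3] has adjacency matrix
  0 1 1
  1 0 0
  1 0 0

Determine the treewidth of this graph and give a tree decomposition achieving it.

Every bag has size at most 2, so the width is 2 − 1 = 1 and tw(G) ≤ 1. Since G has at least one edge (e.g. 1–3), it is not an edgeless graph, so tw(G) ≥ 1. Combining the bounds, tw(G) = 1.

Treewidth 1.
One such decomposition:
Bags: B1 = {1, 3}  B2 = {1, 2}
Tree: B1–B2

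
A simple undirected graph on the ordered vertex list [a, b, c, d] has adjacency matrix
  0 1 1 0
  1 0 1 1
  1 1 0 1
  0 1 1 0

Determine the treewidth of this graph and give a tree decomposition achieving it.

Treewidth 2.
Bags: B1 = {a, b, c}  B2 = {b, c, d}
Tree: B1–B2

Each bag holds 3 vertices, so the decomposition has width 2, which upper-bounds the treewidth. On the other hand G contains the 3-clique {b, c, d}. A clique must lie in a single bag of any decomposition, so no decomposition can have width below 2. Therefore the treewidth is 2.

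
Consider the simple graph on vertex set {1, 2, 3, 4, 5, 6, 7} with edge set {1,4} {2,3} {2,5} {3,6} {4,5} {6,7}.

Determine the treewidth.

A width-1 tree decomposition is:
Bags: B1 = {1, 4}  B2 = {4, 5}  B3 = {2, 5}  B4 = {2, 3}  B5 = {3, 6}  B6 = {6, 7}
Tree: B1–B2, B2–B3, B3–B4, B4–B5, B5–B6
The largest bag has 2 vertices, giving width 1; this decomposition certifies tw(G) ≤ 1. Any graph with an edge has treewidth ≥ 1, and G has the edge 1–4. Therefore the treewidth is 1.

1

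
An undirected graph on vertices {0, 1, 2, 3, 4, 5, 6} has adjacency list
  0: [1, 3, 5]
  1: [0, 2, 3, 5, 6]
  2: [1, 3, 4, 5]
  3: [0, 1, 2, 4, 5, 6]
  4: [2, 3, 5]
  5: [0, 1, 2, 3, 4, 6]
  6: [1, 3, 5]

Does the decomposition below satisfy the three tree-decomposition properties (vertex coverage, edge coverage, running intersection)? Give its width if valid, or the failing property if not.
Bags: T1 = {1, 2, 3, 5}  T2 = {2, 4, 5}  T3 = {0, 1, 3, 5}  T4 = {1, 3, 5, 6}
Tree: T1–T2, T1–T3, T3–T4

No — edge (3,4) lies in no bag.

A tree decomposition must satisfy three properties: every vertex lies in some bag; for every edge, both endpoints lie together in some bag; and for every vertex, the bags containing it form a connected subtree. Here edge (3,4) lies in no bag, so the decomposition is invalid.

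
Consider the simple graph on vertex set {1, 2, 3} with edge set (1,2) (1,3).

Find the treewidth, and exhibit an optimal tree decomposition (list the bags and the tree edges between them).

Every bag has size at most 2, so the width is 2 − 1 = 1 and tw(G) ≤ 1. Since G has at least one edge (e.g. 2–1), it is not an edgeless graph, so tw(G) ≥ 1. Hence tw(G) = 1 exactly.

Treewidth 1.
One such decomposition:
Bags: B1 = {1, 2}  B2 = {1, 3}
Tree: B1–B2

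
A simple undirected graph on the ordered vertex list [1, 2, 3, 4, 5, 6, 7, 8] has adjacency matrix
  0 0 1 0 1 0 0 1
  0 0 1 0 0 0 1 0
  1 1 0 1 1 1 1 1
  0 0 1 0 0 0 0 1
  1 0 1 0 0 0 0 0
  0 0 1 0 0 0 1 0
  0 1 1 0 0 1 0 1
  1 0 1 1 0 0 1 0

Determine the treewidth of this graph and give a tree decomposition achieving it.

Every bag has size at most 3, so the width is 3 − 1 = 2 and tw(G) ≤ 2. Conversely, {1, 3, 8} is a clique of size 3, and the vertices of any clique must share a bag in every tree decomposition; so some bag has ≥ 3 vertices and tw(G) ≥ 2. Hence tw(G) = 2 exactly.

Treewidth 2.
One optimal decomposition is:
Bags: B1 = {3, 4, 8}  B2 = {1, 3, 8}  B3 = {3, 7, 8}  B4 = {1, 3, 5}  B5 = {2, 3, 7}  B6 = {3, 6, 7}
Tree: B1–B2, B1–B3, B2–B4, B3–B5, B5–B6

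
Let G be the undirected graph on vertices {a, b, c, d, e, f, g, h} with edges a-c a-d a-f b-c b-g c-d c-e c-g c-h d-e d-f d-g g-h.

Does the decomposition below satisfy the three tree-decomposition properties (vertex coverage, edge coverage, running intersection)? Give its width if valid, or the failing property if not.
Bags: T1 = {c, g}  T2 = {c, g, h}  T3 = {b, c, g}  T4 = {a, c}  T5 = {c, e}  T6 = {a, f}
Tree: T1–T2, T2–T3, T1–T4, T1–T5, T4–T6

A tree decomposition must satisfy three properties: every vertex lies in some bag; for every edge, both endpoints lie together in some bag; and for every vertex, the bags containing it form a connected subtree. Here vertex d appears in no bag, so the decomposition is invalid.

No — vertex d appears in no bag.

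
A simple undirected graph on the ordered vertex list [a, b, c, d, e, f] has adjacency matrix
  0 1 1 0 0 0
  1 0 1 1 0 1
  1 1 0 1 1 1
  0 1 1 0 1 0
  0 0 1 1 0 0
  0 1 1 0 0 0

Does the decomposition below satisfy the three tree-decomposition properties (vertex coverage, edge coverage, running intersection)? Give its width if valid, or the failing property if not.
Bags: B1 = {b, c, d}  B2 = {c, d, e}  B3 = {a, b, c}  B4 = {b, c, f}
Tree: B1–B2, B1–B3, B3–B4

Checking the three conditions: (i) the bags cover all of {a, b, c, d, e, f}; (ii) for each edge, some bag contains both endpoints; (iii) the bags containing any fixed vertex form a subtree. All hold, so the decomposition is valid with width 3 − 1 = 2.

Yes; width 2.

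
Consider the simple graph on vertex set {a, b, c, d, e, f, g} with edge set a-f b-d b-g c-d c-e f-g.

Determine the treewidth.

1

A width-1 tree decomposition is:
Bags: B1 = {c, e}  B2 = {c, d}  B3 = {b, d}  B4 = {b, g}  B5 = {f, g}  B6 = {a, f}
Tree: B1–B2, B2–B3, B3–B4, B4–B5, B5–B6
The largest bag has 2 vertices, giving width 1; this decomposition certifies tw(G) ≤ 1. Any graph with an edge has treewidth ≥ 1, and G has the edge e–c. The upper and lower bounds meet at 1, so that is the treewidth.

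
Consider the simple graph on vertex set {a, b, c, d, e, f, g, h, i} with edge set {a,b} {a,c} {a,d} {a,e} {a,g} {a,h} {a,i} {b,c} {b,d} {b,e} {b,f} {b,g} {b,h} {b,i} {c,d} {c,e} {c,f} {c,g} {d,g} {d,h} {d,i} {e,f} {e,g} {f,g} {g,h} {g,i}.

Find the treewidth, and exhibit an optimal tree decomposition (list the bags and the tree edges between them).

Each bag holds 5 vertices, so the decomposition has width 4, which upper-bounds the treewidth. For the lower bound, the 5 vertices {a, b, d, g, h} are pairwise adjacent, and any tree decomposition puts a clique entirely inside one bag — forcing width ≥ 4. The upper and lower bounds meet at 4, so that is the treewidth.

Treewidth 4.
One such decomposition:
Bags: B1 = {a, b, d, g, i}  B2 = {a, b, c, d, g}  B3 = {a, b, c, e, g}  B4 = {a, b, d, g, h}  B5 = {b, c, e, f, g}
Tree: B1–B2, B2–B3, B2–B4, B3–B5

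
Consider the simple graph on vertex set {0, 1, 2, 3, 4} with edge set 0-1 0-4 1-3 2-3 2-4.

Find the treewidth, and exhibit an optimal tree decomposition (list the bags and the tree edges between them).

Treewidth 2.
Bags: B1 = {2, 3, 4}  B2 = {1, 3, 4}  B3 = {0, 1, 4}
Tree: B1–B2, B2–B3

The largest bag has 3 vertices, giving width 2; this decomposition certifies tw(G) ≤ 2. The edges 4–2–3–1–0–4 form a cycle, so G is not a tree and its treewidth is at least 2. Therefore the treewidth is 2.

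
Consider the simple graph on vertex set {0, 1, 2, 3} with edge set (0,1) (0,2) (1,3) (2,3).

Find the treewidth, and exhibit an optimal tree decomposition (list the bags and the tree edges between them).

The largest bag has 3 vertices, giving width 2; this decomposition certifies tw(G) ≤ 2. For the lower bound, G contains the cycle 2–0–1–3–2, so G is not a forest; only forests have treewidth ≤ 1, hence tw(G) ≥ 2. Therefore the treewidth is 2.

Treewidth 2.
Bags: B1 = {0, 1, 2}  B2 = {1, 2, 3}
Tree: B1–B2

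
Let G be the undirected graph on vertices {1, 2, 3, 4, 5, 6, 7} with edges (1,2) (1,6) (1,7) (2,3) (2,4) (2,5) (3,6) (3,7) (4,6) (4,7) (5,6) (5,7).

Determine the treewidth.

3

A width-3 tree decomposition is:
Bags: B1 = {2, 4, 6, 7}  B2 = {2, 3, 6, 7}  B3 = {2, 5, 6, 7}  B4 = {1, 2, 6, 7}
Tree: B1–B2, B2–B3, B3–B4
The largest bag has 4 vertices, giving width 3; this decomposition certifies tw(G) ≤ 3. For the lower bound: the 4 vertex sets {4,6}, {3,7}, {2}, {5} are disjoint, each induces a connected subgraph, and every pair is joined by at least one edge of G. Contracting each set to a single vertex therefore yields K_{4} as a minor, and since treewidth is minor-monotone, tw(G) ≥ tw(K_{4}) = 3. Combining the bounds, tw(G) = 3.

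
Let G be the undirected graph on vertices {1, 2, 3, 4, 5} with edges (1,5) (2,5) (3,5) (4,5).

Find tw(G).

1

A width-1 tree decomposition is:
Bags: B1 = {3, 5}  B2 = {1, 5}  B3 = {4, 5}  B4 = {2, 5}
Tree: B1–B2, B1–B3, B1–B4
Each bag holds 2 vertices, so the decomposition has width 1, which upper-bounds the treewidth. Any graph with an edge has treewidth ≥ 1, and G has the edge 5–3. Hence tw(G) = 1 exactly.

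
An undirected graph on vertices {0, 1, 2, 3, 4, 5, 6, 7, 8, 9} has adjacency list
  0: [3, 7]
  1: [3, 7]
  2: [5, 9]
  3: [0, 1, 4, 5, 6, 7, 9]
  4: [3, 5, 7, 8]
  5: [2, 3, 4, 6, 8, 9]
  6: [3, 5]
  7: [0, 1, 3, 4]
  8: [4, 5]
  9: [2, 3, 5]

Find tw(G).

A width-2 tree decomposition is:
Bags: B1 = {3, 4, 7}  B2 = {3, 4, 5}  B3 = {4, 5, 8}  B4 = {3, 5, 9}  B5 = {3, 5, 6}  B6 = {1, 3, 7}  B7 = {0, 3, 7}  B8 = {2, 5, 9}
Tree: B1–B2, B2–B3, B2–B4, B2–B5, B1–B6, B1–B7, B4–B8
Every bag has size at most 3, so the width is 3 − 1 = 2 and tw(G) ≤ 2. For the lower bound, the 3 vertices {4, 5, 8} are pairwise adjacent, and any tree decomposition puts a clique entirely inside one bag — forcing width ≥ 2. Combining the bounds, tw(G) = 2.

2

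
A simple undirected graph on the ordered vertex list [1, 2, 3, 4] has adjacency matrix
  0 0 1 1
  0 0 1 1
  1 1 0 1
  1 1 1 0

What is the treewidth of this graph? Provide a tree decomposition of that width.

Every bag has size at most 3, so the width is 3 − 1 = 2 and tw(G) ≤ 2. For the lower bound, the 3 vertices {1, 3, 4} are pairwise adjacent, and any tree decomposition puts a clique entirely inside one bag — forcing width ≥ 2. Combining the bounds, tw(G) = 2.

Treewidth 2.
One optimal decomposition is:
Bags: B1 = {2, 3, 4}  B2 = {1, 3, 4}
Tree: B1–B2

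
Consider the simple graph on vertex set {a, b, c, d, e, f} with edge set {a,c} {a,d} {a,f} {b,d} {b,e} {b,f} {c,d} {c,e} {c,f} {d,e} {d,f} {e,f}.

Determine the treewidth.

3

A width-3 tree decomposition is:
Bags: B1 = {a, c, d, f}  B2 = {c, d, e, f}  B3 = {b, d, e, f}
Tree: B1–B2, B2–B3
The largest bag has 4 vertices, giving width 3; this decomposition certifies tw(G) ≤ 3. On the other hand G contains the 4-clique {c, d, e, f}. A clique must lie in a single bag of any decomposition, so no decomposition can have width below 3. Therefore the treewidth is 3.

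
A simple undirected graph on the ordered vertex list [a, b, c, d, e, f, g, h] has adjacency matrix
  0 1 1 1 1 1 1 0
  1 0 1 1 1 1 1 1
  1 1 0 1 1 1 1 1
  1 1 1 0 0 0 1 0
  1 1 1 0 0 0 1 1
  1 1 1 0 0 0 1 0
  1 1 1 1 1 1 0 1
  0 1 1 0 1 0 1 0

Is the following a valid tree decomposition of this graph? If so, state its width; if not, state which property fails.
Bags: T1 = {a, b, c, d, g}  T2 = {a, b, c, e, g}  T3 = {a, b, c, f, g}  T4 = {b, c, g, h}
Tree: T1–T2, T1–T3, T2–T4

A tree decomposition must satisfy three properties: every vertex lies in some bag; for every edge, both endpoints lie together in some bag; and for every vertex, the bags containing it form a connected subtree. Here edge (e,h) lies in no bag, so the decomposition is invalid.

No — edge (e,h) lies in no bag.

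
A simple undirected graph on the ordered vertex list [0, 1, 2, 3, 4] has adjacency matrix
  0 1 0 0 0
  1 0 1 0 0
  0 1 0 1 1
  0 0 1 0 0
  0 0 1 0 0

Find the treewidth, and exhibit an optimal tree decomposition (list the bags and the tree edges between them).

Treewidth 1.
Bags: B1 = {2, 3}  B2 = {1, 2}  B3 = {2, 4}  B4 = {0, 1}
Tree: B1–B2, B1–B3, B2–B4

Each bag holds 2 vertices, so the decomposition has width 1, which upper-bounds the treewidth. G has an edge, so its treewidth is at least 1. Combining the bounds, tw(G) = 1.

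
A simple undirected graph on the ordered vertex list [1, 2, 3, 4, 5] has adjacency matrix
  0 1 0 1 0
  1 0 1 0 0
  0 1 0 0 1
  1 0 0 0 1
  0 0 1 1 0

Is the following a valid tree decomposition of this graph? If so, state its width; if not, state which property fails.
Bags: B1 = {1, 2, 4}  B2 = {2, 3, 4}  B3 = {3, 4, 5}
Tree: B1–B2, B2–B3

Checking the three conditions: (i) the bags cover all of {1, 2, 3, 4, 5}; (ii) for each edge, some bag contains both endpoints; (iii) the bags containing any fixed vertex form a subtree. All hold, so the decomposition is valid with width 3 − 1 = 2.

Yes; width 2.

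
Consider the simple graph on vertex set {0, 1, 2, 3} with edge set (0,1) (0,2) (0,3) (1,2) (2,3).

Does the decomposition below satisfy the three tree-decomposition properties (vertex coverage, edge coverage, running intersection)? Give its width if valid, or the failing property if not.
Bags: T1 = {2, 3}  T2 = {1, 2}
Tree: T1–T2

No — vertex 0 appears in no bag.

A tree decomposition must satisfy three properties: every vertex lies in some bag; for every edge, both endpoints lie together in some bag; and for every vertex, the bags containing it form a connected subtree. Here vertex 0 appears in no bag, so the decomposition is invalid.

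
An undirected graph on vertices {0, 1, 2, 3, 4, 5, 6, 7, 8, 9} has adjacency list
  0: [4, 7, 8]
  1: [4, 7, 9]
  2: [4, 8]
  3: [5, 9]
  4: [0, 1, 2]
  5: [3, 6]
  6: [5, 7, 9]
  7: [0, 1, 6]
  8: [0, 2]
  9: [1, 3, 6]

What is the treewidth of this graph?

2

A width-2 tree decomposition is:
Bags: B1 = {3, 5, 9}  B2 = {5, 6, 9}  B3 = {1, 6, 9}  B4 = {1, 6, 7}  B5 = {1, 4, 7}  B6 = {0, 4, 7}  B7 = {0, 2, 4}  B8 = {0, 2, 8}
Tree: B1–B2, B2–B3, B3–B4, B4–B5, B5–B6, B6–B7, B7–B8
Each bag holds 3 vertices, so the decomposition has width 2, which upper-bounds the treewidth. Since 3–5–6–9–3 is a cycle in G, G is not acyclic. Forests are exactly the graphs of treewidth ≤ 1, so tw(G) ≥ 2. The upper and lower bounds meet at 2, so that is the treewidth.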